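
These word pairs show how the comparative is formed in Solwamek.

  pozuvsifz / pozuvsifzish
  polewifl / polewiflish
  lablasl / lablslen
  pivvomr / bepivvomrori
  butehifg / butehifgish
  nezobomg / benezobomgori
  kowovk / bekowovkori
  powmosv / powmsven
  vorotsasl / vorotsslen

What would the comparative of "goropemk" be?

begoropemkori

"goropemk" has second-to-last letter 'm'. The stems whose second-to-last letter is 'm' (nezobomg → benezobomgori, pivvomr → bepivvomrori) add be- … -ori around the stem.
So goropemk → begoropemkori.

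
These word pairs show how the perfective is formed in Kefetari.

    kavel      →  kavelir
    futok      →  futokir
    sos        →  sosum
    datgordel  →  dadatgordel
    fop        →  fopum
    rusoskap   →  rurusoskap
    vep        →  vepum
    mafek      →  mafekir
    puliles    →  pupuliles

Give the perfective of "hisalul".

hihisalul

kavel and datgordel both end in -l yet inflect differently (kavelir, dadatgordel), so the final letter is not what conditions the rule; the number of vowels is.
"hisalul" has 3 vowels. The stems with 3 vowels (datgordel → dadatgordel, rusoskap → rurusoskap, puliles → pupuliles) repeat the first consonant+vowel as a prefix.
The other patterns: stems with 1 vowel add -um; stems with 2 vowels add -ir.
So hisalul → hihisalul.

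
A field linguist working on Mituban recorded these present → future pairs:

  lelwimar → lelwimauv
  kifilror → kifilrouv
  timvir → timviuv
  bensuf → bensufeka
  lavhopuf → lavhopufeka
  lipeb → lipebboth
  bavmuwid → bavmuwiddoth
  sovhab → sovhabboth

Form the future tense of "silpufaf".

timvir and bavmuwid both have last vowel 'i' yet inflect differently (timviuv, bavmuwiddoth), so the last vowel is not what conditions the rule; the final letter is.
"silpufaf" ends in -f. The stems ending in -f (bensuf → bensufeka, lavhopuf → lavhopufeka) add -eka.
So silpufaf → silpufafeka.

silpufafeka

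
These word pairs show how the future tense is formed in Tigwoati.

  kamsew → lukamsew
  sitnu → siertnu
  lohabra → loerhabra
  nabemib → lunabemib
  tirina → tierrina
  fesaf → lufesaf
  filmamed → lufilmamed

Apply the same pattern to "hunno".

lohabra and fesaf both have last vowel 'a' yet inflect differently (loerhabra, lufesaf), so the last vowel is not what conditions the rule; whether the stem ends in a vowel or a consonant is.
"hunno" ends in a vowel. The stems ending in a vowel (lohabra → loerhabra, tirina → tierrina, sitnu → siertnu) insert -er- after the first vowel.
So hunno → huernno.

huernno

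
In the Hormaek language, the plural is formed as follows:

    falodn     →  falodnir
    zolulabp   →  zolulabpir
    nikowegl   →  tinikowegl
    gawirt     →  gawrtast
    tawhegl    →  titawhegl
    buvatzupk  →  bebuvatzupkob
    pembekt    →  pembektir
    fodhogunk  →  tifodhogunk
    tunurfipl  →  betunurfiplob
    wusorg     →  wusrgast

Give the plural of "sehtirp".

sehtrpast

"sehtirp" has second-to-last letter 'r'. The stems whose second-to-last letter is 'r' (wusorg → wusrgast, gawirt → gawrtast) delete the last vowel and add -ast.
The other patterns: stems whose second-to-last letter is 'g' or 'n' add the prefix ti-; stems whose second-to-last letter is 'p' add be- … -ob around the stem; stems whose second-to-last letter is 'b', 'd' or 'k' add -ir.
So sehtirp → sehtrpast.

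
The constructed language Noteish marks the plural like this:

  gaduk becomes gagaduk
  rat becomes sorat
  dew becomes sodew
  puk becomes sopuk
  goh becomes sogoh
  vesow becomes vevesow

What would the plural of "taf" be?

sotaf

gaduk and puk both end in -k yet inflect differently (gagaduk, sopuk), so the final letter is not what conditions the rule; the number of vowels is.
"taf" has 1 vowel. The stems with 1 vowel (puk → sopuk, dew → sodew, rat → sorat) add the prefix so-.
The other pattern: stems with 2 vowels repeat the first consonant+vowel as a prefix.
So taf → sotaf.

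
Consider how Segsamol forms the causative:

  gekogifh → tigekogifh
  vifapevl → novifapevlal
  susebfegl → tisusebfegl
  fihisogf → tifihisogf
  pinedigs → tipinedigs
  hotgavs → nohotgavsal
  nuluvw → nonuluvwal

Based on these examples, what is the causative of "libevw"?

nolibevwal

hotgavs and pinedigs both end in -s yet inflect differently (nohotgavsal, tipinedigs), so the final letter is not what conditions the rule; the second-to-last letter is.
"libevw" has second-to-last letter 'v'. The stems whose second-to-last letter is 'v' (hotgavs → nohotgavsal, nuluvw → nonuluvwal, vifapevl → novifapevlal) add no- … -al around the stem.
The other pattern: stems whose second-to-last letter is 'f' or 'g' add the prefix ti-.
So libevw → nolibevwal.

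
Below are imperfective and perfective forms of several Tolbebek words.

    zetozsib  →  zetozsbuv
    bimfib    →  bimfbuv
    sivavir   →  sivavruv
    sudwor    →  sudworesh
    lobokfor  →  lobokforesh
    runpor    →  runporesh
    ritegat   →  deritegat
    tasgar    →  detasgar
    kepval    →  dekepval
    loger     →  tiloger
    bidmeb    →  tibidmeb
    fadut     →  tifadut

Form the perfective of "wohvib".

wohvbuv

sivavir and sudwor both end in -r yet inflect differently (sivavruv, sudworesh), so the final letter is not what conditions the rule; the last vowel is.
"wohvib" has last vowel 'i'. The stems whose last vowel is 'i' (zetozsib → zetozsbuv, bimfib → bimfbuv, sivavir → sivavruv) delete the last vowel and add -uv.
The other patterns: stems whose last vowel is 'o' add -esh; stems whose last vowel is 'a' add the prefix de-; stems whose last vowel is 'e' or 'u' add the prefix ti-.
So wohvib → wohvbuv.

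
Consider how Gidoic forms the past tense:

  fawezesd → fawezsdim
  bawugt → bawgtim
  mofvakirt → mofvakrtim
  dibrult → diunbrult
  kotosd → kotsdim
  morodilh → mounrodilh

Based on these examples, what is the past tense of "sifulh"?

"sifulh" has second-to-last letter 'l'. The stems whose second-to-last letter is 'l' (morodilh → mounrodilh, dibrult → diunbrult) insert -un- after the first vowel.
The other pattern: stems whose second-to-last letter is 'g', 'r' or 's' delete the last vowel and add -im.
So sifulh → siunfulh.

siunfulh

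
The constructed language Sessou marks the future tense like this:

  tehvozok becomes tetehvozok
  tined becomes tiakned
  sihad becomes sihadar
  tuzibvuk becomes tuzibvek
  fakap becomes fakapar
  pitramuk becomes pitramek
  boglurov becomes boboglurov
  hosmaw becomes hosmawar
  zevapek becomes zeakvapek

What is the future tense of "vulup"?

vulep

tehvozok and pitramuk both end in -k yet inflect differently (tetehvozok, pitramek), so the final letter is not what conditions the rule; the last vowel is.
"vulup" has last vowel 'u'. The stems whose last vowel is 'u' (pitramuk → pitramek, tuzibvuk → tuzibvek) change the last vowel to 'e'.
The other patterns: stems whose last vowel is 'a' add -ar; stems whose last vowel is 'o' repeat the first consonant+vowel as a prefix; stems whose last vowel is 'e' insert -ak- after the first vowel.
So vulup → vulep.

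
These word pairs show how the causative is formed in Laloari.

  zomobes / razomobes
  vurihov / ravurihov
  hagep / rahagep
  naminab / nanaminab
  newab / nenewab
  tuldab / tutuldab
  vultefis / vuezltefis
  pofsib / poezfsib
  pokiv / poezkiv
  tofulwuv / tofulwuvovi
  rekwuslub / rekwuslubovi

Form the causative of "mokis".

zomobes and vultefis both end in -s yet inflect differently (razomobes, vuezltefis), so the final letter is not what conditions the rule; the last vowel is.
"mokis" has last vowel 'i'. The stems whose last vowel is 'i' (vultefis → vuezltefis, pofsib → poezfsib, pokiv → poezkiv) insert -ez- after the first vowel.
The other patterns: stems whose last vowel is 'e' or 'o' add the prefix ra-; stems whose last vowel is 'a' repeat the first consonant+vowel as a prefix; stems whose last vowel is 'u' add -ovi.
So mokis → moezkis.

moezkis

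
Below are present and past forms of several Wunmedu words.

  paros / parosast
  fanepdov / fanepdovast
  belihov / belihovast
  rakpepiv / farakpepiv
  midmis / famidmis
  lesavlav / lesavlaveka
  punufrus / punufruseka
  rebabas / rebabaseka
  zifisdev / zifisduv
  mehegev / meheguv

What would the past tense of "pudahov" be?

fanepdov and rakpepiv both end in -v yet inflect differently (fanepdovast, farakpepiv), so the final letter is not what conditions the rule; the last vowel is.
"pudahov" has last vowel 'o'. The stems whose last vowel is 'o' (paros → parosast, fanepdov → fanepdovast, belihov → belihovast) add -ast.
So pudahov → pudahovast.

pudahovast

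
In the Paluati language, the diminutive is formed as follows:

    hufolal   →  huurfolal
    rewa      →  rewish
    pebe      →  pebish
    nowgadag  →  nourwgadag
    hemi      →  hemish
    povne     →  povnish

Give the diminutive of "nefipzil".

rewa and nowgadag both have last vowel 'a' yet inflect differently (rewish, nourwgadag), so the last vowel is not what conditions the rule; whether the stem ends in a vowel or a consonant is.
"nefipzil" ends in a consonant. The stems ending in a consonant (nowgadag → nourwgadag, hufolal → huurfolal) insert -ur- after the first vowel.
So nefipzil → neurfipzil.

neurfipzil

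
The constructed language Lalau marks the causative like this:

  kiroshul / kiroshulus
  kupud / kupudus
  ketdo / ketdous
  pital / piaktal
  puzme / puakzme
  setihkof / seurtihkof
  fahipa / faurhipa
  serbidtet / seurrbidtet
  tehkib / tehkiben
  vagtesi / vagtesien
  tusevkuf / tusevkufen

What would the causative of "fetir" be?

feurtir

"fetir" begins with f-. The one such stem in the data (fahipa → faurhipa) inserts -ur- after the first vowel (as do setihkof, serbidtet), so the same rule applies.
The other patterns: stems beginning with k- add -us; stems beginning with p- insert -ak- after the first vowel; stems beginning with t- or v- add -en.
So fetir → feurtir.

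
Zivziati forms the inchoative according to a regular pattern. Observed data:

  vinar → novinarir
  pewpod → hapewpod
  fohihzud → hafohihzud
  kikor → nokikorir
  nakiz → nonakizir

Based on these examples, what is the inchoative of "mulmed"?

hamulmed

"mulmed" ends in -d. The stems ending in -d (pewpod → hapewpod, fohihzud → hafohihzud) add the prefix ha-.
So mulmed → hamulmed.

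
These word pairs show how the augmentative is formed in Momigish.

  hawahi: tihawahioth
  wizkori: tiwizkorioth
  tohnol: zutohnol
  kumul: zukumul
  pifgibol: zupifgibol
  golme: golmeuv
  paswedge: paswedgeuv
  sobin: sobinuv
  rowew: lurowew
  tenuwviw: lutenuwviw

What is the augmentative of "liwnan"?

liwnanuv

hawahi and sobin both have last vowel 'i' yet inflect differently (tihawahioth, sobinuv), so the last vowel is not what conditions the rule; the final letter is.
"liwnan" ends in -n. The one such stem in the data (sobin → sobinuv) adds -uv, so the same rule applies.
So liwnan → liwnanuv.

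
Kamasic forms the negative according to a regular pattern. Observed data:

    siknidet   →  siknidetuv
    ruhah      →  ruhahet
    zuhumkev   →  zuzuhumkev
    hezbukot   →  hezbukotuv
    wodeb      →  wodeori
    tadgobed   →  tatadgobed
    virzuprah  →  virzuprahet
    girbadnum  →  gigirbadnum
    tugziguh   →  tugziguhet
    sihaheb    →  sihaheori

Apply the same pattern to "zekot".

siknidet and sihaheb both have last vowel 'e' yet inflect differently (siknidetuv, sihaheori), so the last vowel is not what conditions the rule; the final letter is.
"zekot" ends in -t. The stems ending in -t (siknidet → siknidetuv, hezbukot → hezbukotuv) add -uv.
So zekot → zekotuv.

zekotuv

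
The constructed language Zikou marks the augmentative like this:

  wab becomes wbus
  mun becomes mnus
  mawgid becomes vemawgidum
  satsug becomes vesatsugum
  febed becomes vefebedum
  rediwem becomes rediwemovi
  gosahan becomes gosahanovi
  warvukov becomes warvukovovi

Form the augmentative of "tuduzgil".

tuduzgilovi

"tuduzgil" has 3 vowels. The stems with 3 vowels (rediwem → rediwemovi, gosahan → gosahanovi, warvukov → warvukovovi) add -ovi.
The other patterns: stems with 1 vowel delete the last vowel and add -us; stems with 2 vowels add ve- … -um around the stem.
So tuduzgil → tuduzgilovi.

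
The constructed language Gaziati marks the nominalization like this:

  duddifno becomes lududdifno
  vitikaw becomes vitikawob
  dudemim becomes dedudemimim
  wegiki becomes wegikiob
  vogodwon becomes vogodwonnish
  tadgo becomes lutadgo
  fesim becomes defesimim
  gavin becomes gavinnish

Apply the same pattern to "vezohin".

gavin and dudemim both have last vowel 'i' yet inflect differently (gavinnish, dedudemimim), so the last vowel is not what conditions the rule; the final letter is.
"vezohin" ends in -n. The stems ending in -n (gavin → gavinnish, vogodwon → vogodwonnish) double the final consonant and add -ish.
The other patterns: stems ending in -m add de- … -im around the stem; stems ending in -o add the prefix lu-; stems ending in -i or -w add -ob.
So vezohin → vezohinnish.

vezohinnish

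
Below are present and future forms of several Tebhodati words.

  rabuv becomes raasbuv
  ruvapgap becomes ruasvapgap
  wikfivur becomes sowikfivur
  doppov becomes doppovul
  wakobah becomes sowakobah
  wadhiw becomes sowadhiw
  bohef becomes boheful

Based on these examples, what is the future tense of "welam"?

rabuv and doppov both end in -v yet inflect differently (raasbuv, doppovul), so the final letter is not what conditions the rule; the first letter is.
"welam" begins with w-. The stems beginning with w- (wadhiw → sowadhiw, wikfivur → sowikfivur, wakobah → sowakobah) add the prefix so-.
So welam → sowelam.

sowelam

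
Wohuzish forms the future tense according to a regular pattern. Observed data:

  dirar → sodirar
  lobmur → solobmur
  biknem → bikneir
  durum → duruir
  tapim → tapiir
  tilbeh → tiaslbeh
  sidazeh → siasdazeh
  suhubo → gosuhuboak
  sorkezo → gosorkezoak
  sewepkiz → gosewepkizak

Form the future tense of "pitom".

lobmur and durum both have last vowel 'u' yet inflect differently (solobmur, duruir), so the last vowel is not what conditions the rule; the final letter is.
"pitom" ends in -m. The stems ending in -m (biknem → bikneir, durum → duruir, tapim → tapiir) drop the final letter and add -ir.
The other patterns: stems ending in -r add the prefix so-; stems ending in -h insert -as- after the first vowel; stems ending in -o or -z add go- … -ak around the stem.
So pitom → pitoir.

pitoir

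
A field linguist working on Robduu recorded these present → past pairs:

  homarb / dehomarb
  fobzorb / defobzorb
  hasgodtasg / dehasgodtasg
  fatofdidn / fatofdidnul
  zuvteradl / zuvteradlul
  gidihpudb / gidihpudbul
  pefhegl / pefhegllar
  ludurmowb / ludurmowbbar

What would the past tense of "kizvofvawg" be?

kizvofvawggar

homarb and gidihpudb both end in -b yet inflect differently (dehomarb, gidihpudbul), so the final letter is not what conditions the rule; the second-to-last letter is.
"kizvofvawg" has second-to-last letter 'w'. The one such stem in the data (ludurmowb → ludurmowbbar) doubles the final consonant and adds -ar (as does pefhegl), so the same rule applies.
The other patterns: stems whose second-to-last letter is 'r' or 's' add the prefix de-; stems whose second-to-last letter is 'd' add -ul.
So kizvofvawg → kizvofvawggar.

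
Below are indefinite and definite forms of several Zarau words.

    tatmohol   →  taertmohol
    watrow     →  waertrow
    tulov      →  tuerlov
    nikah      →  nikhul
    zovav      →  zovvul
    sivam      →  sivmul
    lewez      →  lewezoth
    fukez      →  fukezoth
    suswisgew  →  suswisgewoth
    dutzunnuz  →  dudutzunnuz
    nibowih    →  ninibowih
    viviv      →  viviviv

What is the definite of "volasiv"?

tulov and zovav both end in -v yet inflect differently (tuerlov, zovvul), so the final letter is not what conditions the rule; the last vowel is.
"volasiv" has last vowel 'i'. The stems whose last vowel is 'i' (nibowih → ninibowih, viviv → viviviv) repeat the first consonant+vowel as a prefix.
The other patterns: stems whose last vowel is 'o' insert -er- after the first vowel; stems whose last vowel is 'a' delete the last vowel and add -ul; stems whose last vowel is 'e' add -oth.
So volasiv → vovolasiv.

vovolasiv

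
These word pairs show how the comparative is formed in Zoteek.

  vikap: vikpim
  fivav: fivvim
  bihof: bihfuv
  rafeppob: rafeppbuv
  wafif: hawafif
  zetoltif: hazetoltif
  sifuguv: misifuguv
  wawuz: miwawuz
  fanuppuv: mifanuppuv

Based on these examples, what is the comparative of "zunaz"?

zunzim

bihof and wafif both end in -f yet inflect differently (bihfuv, hawafif), so the final letter is not what conditions the rule; the last vowel is.
"zunaz" has last vowel 'a'. The stems whose last vowel is 'a' (vikap → vikpim, fivav → fivvim) delete the last vowel and add -im.
So zunaz → zunzim.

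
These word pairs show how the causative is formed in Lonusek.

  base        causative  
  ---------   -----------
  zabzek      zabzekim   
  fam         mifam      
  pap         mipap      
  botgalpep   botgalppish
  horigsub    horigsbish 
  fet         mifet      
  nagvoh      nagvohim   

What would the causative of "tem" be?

pap and botgalpep both end in -p yet inflect differently (mipap, botgalppish), so the final letter is not what conditions the rule; the number of vowels is.
"tem" has 1 vowel. The stems with 1 vowel (fet → mifet, fam → mifam, pap → mipap) add the prefix mi-.
So tem → mitem.

mitem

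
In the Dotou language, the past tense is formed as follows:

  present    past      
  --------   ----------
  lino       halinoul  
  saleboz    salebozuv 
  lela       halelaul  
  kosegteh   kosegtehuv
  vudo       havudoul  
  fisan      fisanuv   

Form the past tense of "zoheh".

zohehuv

vudo and saleboz both have last vowel 'o' yet inflect differently (havudoul, salebozuv), so the last vowel is not what conditions the rule; whether the stem ends in a vowel or a consonant is.
"zoheh" ends in a consonant. The stems ending in a consonant (saleboz → salebozuv, kosegteh → kosegtehuv, fisan → fisanuv) add -uv.
So zoheh → zohehuv.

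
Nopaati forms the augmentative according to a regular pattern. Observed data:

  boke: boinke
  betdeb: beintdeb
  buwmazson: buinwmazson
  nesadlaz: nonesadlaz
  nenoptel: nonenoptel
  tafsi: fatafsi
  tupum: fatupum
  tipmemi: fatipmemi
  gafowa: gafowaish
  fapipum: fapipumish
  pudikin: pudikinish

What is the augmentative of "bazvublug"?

tupum and fapipum both end in -m yet inflect differently (fatupum, fapipumish), so the final letter is not what conditions the rule; the first letter is.
"bazvublug" begins with b-. The stems beginning with b- (boke → boinke, betdeb → beintdeb, buwmazson → buinwmazson) insert -in- after the first vowel.
So bazvublug → bainzvublug.

bainzvublug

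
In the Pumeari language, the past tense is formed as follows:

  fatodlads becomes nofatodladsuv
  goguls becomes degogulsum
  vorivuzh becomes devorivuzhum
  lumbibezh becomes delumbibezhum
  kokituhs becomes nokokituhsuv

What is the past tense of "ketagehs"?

kokituhs and goguls both end in -s yet inflect differently (nokokituhsuv, degogulsum), so the final letter is not what conditions the rule; the second-to-last letter is.
"ketagehs" has second-to-last letter 'h'. The one such stem in the data (kokituhs → nokokituhsuv) adds no- … -uv around the stem, so the same rule applies.
The other pattern: stems whose second-to-last letter is 'l' or 'z' add de- … -um around the stem.
So ketagehs → noketagehsuv.

noketagehsuv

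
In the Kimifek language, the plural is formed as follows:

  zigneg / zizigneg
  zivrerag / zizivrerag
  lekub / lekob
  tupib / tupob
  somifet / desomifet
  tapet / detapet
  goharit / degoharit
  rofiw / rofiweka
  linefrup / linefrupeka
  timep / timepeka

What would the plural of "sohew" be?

soheweka

zigneg and somifet both have last vowel 'e' yet inflect differently (zizigneg, desomifet), so the last vowel is not what conditions the rule; the final letter is.
"sohew" ends in -w. The one such stem in the data (rofiw → rofiweka) adds -eka, so the same rule applies.
So sohew → soheweka.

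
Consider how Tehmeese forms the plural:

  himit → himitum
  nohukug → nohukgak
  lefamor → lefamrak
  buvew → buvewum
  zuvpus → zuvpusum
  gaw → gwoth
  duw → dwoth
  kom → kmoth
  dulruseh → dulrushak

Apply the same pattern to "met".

gaw and buvew both end in -w yet inflect differently (gwoth, buvewum), so the final letter is not what conditions the rule; the number of vowels is.
"met" has 1 vowel. The stems with 1 vowel (gaw → gwoth, kom → kmoth, duw → dwoth) delete the last vowel and add -oth.
So met → mtoth.

mtoth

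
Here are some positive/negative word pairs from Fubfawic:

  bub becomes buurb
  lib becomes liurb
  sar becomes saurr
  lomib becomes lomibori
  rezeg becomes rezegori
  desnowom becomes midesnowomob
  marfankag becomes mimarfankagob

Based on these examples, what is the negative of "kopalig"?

mikopaligob

bub and lomib both end in -b yet inflect differently (buurb, lomibori), so the final letter is not what conditions the rule; the number of vowels is.
"kopalig" has 3 vowels. The stems with 3 vowels (desnowom → midesnowomob, marfankag → mimarfankagob) add mi- … -ob around the stem.
So kopalig → mikopaligob.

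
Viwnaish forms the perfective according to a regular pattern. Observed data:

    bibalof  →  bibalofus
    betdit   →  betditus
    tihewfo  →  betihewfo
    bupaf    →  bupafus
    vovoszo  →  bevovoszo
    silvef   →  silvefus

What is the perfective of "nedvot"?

nedvotus

"nedvot" ends in a consonant. The stems ending in a consonant (bibalof → bibalofus, bupaf → bupafus, silvef → silvefus) add -us.
So nedvot → nedvotus.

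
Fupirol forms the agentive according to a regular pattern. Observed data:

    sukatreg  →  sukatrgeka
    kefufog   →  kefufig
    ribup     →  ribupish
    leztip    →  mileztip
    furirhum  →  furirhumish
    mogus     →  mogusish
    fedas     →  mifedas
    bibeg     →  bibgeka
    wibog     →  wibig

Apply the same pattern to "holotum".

holotumish

kefufog and bibeg both end in -g yet inflect differently (kefufig, bibgeka), so the final letter is not what conditions the rule; the last vowel is.
"holotum" has last vowel 'u'. The stems whose last vowel is 'u' (furirhum → furirhumish, mogus → mogusish, ribup → ribupish) add -ish.
The other patterns: stems whose last vowel is 'o' change the last vowel to 'i'; stems whose last vowel is 'e' delete the last vowel and add -eka; stems whose last vowel is 'a' or 'i' add the prefix mi-.
So holotum → holotumish.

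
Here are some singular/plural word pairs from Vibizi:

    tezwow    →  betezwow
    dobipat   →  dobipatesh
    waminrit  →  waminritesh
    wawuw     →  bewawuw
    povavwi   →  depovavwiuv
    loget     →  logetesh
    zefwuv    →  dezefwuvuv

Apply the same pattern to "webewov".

dewebewovuv

wawuw and zefwuv both have last vowel 'u' yet inflect differently (bewawuw, dezefwuvuv), so the last vowel is not what conditions the rule; the final letter is.
"webewov" ends in -v. The one such stem in the data (zefwuv → dezefwuvuv) adds de- … -uv around the stem, so the same rule applies.
The other patterns: stems ending in -w add the prefix be-; stems ending in -t add -esh.
So webewov → dewebewovuv.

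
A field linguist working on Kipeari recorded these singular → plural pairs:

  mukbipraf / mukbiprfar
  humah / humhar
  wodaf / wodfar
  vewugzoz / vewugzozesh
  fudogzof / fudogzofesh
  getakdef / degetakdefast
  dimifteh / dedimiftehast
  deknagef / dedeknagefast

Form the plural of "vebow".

"vebow" has last vowel 'o'. The stems whose last vowel is 'o' (vewugzoz → vewugzozesh, fudogzof → fudogzofesh) add -esh.
The other patterns: stems whose last vowel is 'a' delete the last vowel and add -ar; stems whose last vowel is 'e' add de- … -ast around the stem.
So vebow → vebowesh.

vebowesh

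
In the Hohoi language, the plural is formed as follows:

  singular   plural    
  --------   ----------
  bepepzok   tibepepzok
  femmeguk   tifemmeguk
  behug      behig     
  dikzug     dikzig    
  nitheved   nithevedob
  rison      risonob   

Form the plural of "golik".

femmeguk and behug both have last vowel 'u' yet inflect differently (tifemmeguk, behig), so the last vowel is not what conditions the rule; the final letter is.
"golik" ends in -k. The stems ending in -k (bepepzok → tibepepzok, femmeguk → tifemmeguk) add the prefix ti-.
So golik → tigolik.

tigolik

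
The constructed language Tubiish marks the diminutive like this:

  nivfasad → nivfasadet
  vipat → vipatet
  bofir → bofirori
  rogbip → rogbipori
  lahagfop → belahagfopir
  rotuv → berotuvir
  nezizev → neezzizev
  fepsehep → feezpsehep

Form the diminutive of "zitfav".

"zitfav" has last vowel 'a'. The stems whose last vowel is 'a' (nivfasad → nivfasadet, vipat → vipatet) add -et.
So zitfav → zitfavet.

zitfavet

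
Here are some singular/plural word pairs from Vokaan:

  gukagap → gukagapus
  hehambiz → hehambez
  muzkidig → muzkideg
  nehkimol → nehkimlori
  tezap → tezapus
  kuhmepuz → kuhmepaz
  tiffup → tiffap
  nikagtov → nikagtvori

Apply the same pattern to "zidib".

"zidib" has last vowel 'i'. The stems whose last vowel is 'i' (hehambiz → hehambez, muzkidig → muzkideg) change the last vowel to 'e'.
So zidib → zideb.

zideb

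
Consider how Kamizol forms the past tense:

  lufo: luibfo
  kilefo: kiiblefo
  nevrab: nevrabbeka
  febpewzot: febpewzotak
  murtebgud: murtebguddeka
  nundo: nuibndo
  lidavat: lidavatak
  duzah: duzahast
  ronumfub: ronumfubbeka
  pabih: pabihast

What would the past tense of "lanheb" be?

lanhebbeka

"lanheb" ends in -b. The stems ending in -b (ronumfub → ronumfubbeka, nevrab → nevrabbeka) double the final consonant and add -eka.
So lanheb → lanhebbeka.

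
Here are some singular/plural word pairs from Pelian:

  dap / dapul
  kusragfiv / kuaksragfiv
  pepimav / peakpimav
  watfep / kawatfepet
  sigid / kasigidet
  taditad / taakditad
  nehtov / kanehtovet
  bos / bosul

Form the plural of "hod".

hodul

dap and watfep both end in -p yet inflect differently (dapul, kawatfepet), so the final letter is not what conditions the rule; the number of vowels is.
"hod" has 1 vowel. The stems with 1 vowel (dap → dapul, bos → bosul) add -ul.
The other patterns: stems with 2 vowels add ka- … -et around the stem; stems with 3 vowels insert -ak- after the first vowel.
So hod → hodul.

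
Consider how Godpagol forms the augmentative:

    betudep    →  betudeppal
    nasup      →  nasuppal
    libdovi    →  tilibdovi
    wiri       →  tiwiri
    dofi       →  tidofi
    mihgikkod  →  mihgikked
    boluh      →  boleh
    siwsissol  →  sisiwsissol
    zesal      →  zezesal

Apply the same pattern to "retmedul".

nasup and boluh both have last vowel 'u' yet inflect differently (nasuppal, boleh), so the last vowel is not what conditions the rule; the final letter is.
"retmedul" ends in -l. The stems ending in -l (siwsissol → sisiwsissol, zesal → zezesal) repeat the first consonant+vowel as a prefix.
So retmedul → reretmedul.

reretmedul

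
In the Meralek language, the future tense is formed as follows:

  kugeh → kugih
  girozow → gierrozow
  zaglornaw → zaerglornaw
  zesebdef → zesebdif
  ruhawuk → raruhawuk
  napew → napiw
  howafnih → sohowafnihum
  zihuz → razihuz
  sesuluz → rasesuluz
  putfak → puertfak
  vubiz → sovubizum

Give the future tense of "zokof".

kugeh and howafnih both end in -h yet inflect differently (kugih, sohowafnihum), so the final letter is not what conditions the rule; the last vowel is.
"zokof" has last vowel 'o'. The one such stem in the data (girozow → gierrozow) inserts -er- after the first vowel (as do putfak, zaglornaw), so the same rule applies.
The other patterns: stems whose last vowel is 'e' change the last vowel to 'i'; stems whose last vowel is 'u' add the prefix ra-; stems whose last vowel is 'i' add so- … -um around the stem.
So zokof → zoerkof.

zoerkof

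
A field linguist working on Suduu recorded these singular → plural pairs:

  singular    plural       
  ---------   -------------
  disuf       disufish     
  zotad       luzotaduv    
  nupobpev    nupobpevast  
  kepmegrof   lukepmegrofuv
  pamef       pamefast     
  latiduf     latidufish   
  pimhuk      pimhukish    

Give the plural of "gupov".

lugupovuv

kepmegrof and disuf both end in -f yet inflect differently (lukepmegrofuv, disufish), so the final letter is not what conditions the rule; the last vowel is.
"gupov" has last vowel 'o'. The one such stem in the data (kepmegrof → lukepmegrofuv) adds lu- … -uv around the stem, so the same rule applies.
So gupov → lugupovuv.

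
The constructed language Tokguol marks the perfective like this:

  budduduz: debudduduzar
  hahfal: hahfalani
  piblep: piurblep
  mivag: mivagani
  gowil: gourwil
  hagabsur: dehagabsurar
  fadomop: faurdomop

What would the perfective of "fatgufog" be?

hahfal and gowil both end in -l yet inflect differently (hahfalani, gourwil), so the final letter is not what conditions the rule; the last vowel is.
"fatgufog" has last vowel 'o'. The one such stem in the data (fadomop → faurdomop) inserts -ur- after the first vowel (as do piblep, gowil), so the same rule applies.
So fatgufog → faurtgufog.

faurtgufog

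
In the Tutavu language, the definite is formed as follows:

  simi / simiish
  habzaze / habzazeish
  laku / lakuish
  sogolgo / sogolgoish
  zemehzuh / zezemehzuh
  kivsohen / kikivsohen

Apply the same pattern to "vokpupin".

laku and zemehzuh both have last vowel 'u' yet inflect differently (lakuish, zezemehzuh), so the last vowel is not what conditions the rule; whether the stem ends in a vowel or a consonant is.
"vokpupin" ends in a consonant. The stems ending in a consonant (zemehzuh → zezemehzuh, kivsohen → kikivsohen) repeat the first consonant+vowel as a prefix.
So vokpupin → vovokpupin.

vovokpupin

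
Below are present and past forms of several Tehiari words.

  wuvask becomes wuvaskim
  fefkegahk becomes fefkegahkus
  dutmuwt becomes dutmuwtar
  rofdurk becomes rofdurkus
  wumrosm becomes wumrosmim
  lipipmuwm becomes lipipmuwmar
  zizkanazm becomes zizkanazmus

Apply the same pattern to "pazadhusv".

lipipmuwm and wumrosm both end in -m yet inflect differently (lipipmuwmar, wumrosmim), so the final letter is not what conditions the rule; the second-to-last letter is.
"pazadhusv" has second-to-last letter 's'. The stems whose second-to-last letter is 's' (wuvask → wuvaskim, wumrosm → wumrosmim) add -im.
The other patterns: stems whose second-to-last letter is 'w' add -ar; stems whose second-to-last letter is 'h', 'r' or 'z' add -us.
So pazadhusv → pazadhusvim.

pazadhusvim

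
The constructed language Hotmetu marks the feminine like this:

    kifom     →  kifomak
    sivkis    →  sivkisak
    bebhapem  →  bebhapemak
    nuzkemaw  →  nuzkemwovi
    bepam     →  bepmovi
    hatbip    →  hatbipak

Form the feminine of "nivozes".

nivozesak

"nivozes" has last vowel 'e'. The one such stem in the data (bebhapem → bebhapemak) adds -ak, so the same rule applies.
So nivozes → nivozesak.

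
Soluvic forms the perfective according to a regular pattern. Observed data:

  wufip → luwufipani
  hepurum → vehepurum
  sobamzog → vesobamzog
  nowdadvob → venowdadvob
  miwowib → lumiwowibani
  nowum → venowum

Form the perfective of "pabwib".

miwowib and nowdadvob both end in -b yet inflect differently (lumiwowibani, venowdadvob), so the final letter is not what conditions the rule; the last vowel is.
"pabwib" has last vowel 'i'. The stems whose last vowel is 'i' (miwowib → lumiwowibani, wufip → luwufipani) add lu- … -ani around the stem.
The other pattern: stems whose last vowel is 'o' or 'u' add the prefix ve-.
So pabwib → lupabwibani.

lupabwibani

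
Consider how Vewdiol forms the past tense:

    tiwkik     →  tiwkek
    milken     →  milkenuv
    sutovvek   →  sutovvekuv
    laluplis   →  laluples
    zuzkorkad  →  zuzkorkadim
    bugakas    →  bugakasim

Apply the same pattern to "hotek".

bugakas and laluplis both end in -s yet inflect differently (bugakasim, laluples), so the final letter is not what conditions the rule; the last vowel is.
"hotek" has last vowel 'e'. The stems whose last vowel is 'e' (sutovvek → sutovvekuv, milken → milkenuv) add -uv.
The other patterns: stems whose last vowel is 'a' add -im; stems whose last vowel is 'i' change the last vowel to 'e'.
So hotek → hotekuv.

hotekuv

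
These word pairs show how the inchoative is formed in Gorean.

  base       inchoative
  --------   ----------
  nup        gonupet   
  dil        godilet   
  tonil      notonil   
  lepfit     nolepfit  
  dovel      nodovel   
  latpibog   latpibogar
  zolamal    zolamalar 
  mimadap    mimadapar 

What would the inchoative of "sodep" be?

dil and tonil both end in -l yet inflect differently (godilet, notonil), so the final letter is not what conditions the rule; the number of vowels is.
"sodep" has 2 vowels. The stems with 2 vowels (tonil → notonil, lepfit → nolepfit, dovel → nodovel) add the prefix no-.
So sodep → nosodep.

nosodep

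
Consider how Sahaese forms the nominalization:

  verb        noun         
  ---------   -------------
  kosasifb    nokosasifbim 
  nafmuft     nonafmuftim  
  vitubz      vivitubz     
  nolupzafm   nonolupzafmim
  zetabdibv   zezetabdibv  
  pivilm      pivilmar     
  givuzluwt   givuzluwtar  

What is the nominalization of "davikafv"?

nodavikafvim

"davikafv" has second-to-last letter 'f'. The stems whose second-to-last letter is 'f' (nafmuft → nonafmuftim, kosasifb → nokosasifbim, nolupzafm → nonolupzafmim) add no- … -im around the stem.
The other patterns: stems whose second-to-last letter is 'b' repeat the first consonant+vowel as a prefix; stems whose second-to-last letter is 'l' or 'w' add -ar.
So davikafv → nodavikafvim.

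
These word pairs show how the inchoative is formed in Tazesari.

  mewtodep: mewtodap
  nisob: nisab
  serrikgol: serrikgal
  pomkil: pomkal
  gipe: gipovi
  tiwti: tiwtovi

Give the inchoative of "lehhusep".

lehhusap

mewtodep and gipe both have last vowel 'e' yet inflect differently (mewtodap, gipovi), so the last vowel is not what conditions the rule; whether the stem ends in a vowel or a consonant is.
"lehhusep" ends in a consonant. The stems ending in a consonant (pomkil → pomkal, mewtodep → mewtodap, nisob → nisab) change the last vowel to 'a'.
The other pattern: stems ending in a vowel drop the final letter and add -ovi.
So lehhusep → lehhusap.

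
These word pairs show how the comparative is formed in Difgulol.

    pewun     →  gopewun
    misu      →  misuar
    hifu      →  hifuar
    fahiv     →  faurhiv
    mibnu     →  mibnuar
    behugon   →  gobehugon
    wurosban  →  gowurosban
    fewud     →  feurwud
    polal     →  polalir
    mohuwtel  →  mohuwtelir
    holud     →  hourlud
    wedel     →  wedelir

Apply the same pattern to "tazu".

"tazu" ends in -u. The stems ending in -u (misu → misuar, hifu → hifuar, mibnu → mibnuar) add -ar.
The other patterns: stems ending in -l add -ir; stems ending in -n add the prefix go-; stems ending in -d or -v insert -ur- after the first vowel.
So tazu → tazuar.

tazuar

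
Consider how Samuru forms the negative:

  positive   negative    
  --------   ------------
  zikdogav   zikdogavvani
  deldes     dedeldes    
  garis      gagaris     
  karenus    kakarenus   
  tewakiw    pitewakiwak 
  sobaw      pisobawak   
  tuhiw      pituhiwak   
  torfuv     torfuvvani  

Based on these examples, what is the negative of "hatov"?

hatovvani

"hatov" ends in -v. The stems ending in -v (zikdogav → zikdogavvani, torfuv → torfuvvani) double the final consonant and add -ani.
So hatov → hatovvani.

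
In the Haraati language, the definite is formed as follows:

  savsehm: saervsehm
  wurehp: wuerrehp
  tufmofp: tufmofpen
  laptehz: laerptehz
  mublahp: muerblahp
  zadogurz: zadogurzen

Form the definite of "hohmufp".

hohmufpen

laptehz and zadogurz both end in -z yet inflect differently (laerptehz, zadogurzen), so the final letter is not what conditions the rule; the second-to-last letter is.
"hohmufp" has second-to-last letter 'f'. The one such stem in the data (tufmofp → tufmofpen) adds -en, so the same rule applies.
The other pattern: stems whose second-to-last letter is 'h' insert -er- after the first vowel.
So hohmufp → hohmufpen.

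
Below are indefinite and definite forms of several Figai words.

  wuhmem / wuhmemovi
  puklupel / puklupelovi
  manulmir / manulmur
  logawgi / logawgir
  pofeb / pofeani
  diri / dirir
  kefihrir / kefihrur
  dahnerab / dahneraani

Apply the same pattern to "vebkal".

kefihrir and logawgi both have last vowel 'i' yet inflect differently (kefihrur, logawgir), so the last vowel is not what conditions the rule; the final letter is.
"vebkal" ends in -l. The one such stem in the data (puklupel → puklupelovi) adds -ovi, so the same rule applies.
So vebkal → vebkalovi.

vebkalovi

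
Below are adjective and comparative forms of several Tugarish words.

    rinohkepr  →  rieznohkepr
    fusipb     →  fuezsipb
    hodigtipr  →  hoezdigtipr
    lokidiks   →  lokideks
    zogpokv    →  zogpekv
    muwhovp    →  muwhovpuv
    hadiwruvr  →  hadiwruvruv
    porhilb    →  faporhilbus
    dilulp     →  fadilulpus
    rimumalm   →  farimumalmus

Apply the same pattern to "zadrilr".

fazadrilrus

rinohkepr and hadiwruvr both end in -r yet inflect differently (rieznohkepr, hadiwruvruv), so the final letter is not what conditions the rule; the second-to-last letter is.
"zadrilr" has second-to-last letter 'l'. The stems whose second-to-last letter is 'l' (porhilb → faporhilbus, dilulp → fadilulpus, rimumalm → farimumalmus) add fa- … -us around the stem.
So zadrilr → fazadrilrus.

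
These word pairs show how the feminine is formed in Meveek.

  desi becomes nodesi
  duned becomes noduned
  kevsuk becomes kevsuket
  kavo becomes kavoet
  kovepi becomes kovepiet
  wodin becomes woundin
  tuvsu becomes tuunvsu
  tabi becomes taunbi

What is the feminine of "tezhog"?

teunzhog

desi and kovepi both end in -i yet inflect differently (nodesi, kovepiet), so the final letter is not what conditions the rule; the first letter is.
"tezhog" begins with t-. The stems beginning with t- (tuvsu → tuunvsu, tabi → taunbi) insert -un- after the first vowel.
The other patterns: stems beginning with d- add the prefix no-; stems beginning with k- add -et.
So tezhog → teunzhog.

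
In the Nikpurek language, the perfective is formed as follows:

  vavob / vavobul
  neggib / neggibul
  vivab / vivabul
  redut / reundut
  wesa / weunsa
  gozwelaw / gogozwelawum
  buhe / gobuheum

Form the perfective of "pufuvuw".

gopufuvuwum

vivab and wesa both have last vowel 'a' yet inflect differently (vivabul, weunsa), so the last vowel is not what conditions the rule; the final letter is.
"pufuvuw" ends in -w. The one such stem in the data (gozwelaw → gogozwelawum) adds go- … -um around the stem, so the same rule applies.
So pufuvuw → gopufuvuwum.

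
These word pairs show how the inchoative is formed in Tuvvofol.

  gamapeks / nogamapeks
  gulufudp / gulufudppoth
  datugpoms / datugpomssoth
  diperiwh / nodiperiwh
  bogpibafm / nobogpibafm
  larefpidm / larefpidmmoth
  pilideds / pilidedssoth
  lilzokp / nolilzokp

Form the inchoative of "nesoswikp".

datugpoms and gamapeks both end in -s yet inflect differently (datugpomssoth, nogamapeks), so the final letter is not what conditions the rule; the second-to-last letter is.
"nesoswikp" has second-to-last letter 'k'. The stems whose second-to-last letter is 'k' (gamapeks → nogamapeks, lilzokp → nolilzokp) add the prefix no-.
The other pattern: stems whose second-to-last letter is 'd' or 'm' double the final consonant and add -oth.
So nesoswikp → nonesoswikp.

nonesoswikp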